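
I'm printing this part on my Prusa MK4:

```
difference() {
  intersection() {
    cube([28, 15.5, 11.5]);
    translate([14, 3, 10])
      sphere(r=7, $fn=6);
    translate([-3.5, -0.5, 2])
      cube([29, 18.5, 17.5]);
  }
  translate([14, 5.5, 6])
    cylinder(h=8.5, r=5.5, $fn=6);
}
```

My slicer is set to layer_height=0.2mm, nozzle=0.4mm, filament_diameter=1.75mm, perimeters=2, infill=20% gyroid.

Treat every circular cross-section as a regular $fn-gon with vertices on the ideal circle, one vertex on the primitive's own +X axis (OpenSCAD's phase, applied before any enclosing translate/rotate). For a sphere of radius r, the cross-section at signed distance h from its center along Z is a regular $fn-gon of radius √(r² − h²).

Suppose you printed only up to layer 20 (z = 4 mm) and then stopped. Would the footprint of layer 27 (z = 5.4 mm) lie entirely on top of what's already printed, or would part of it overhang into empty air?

Compare the two slices. At z = 4: the cube (footprint 28×15.5) is included at this height (area 434.00 mm²); the r=7 sphere at (14, 3) slices to a regular 6-gon of circumradius 3.606 (√(r²−h²) with h=6 from center) (area = (6/2)·3.606²·sin(360°/6) = 33.77 mm²); the 29×18.5 cube at (-3.5, -0.5) contributes its full rectangle (area 536.50 mm²); After intersecting: the r=7 sphere at (14, 3) partially overlaps the 28×15.5 cube; clipping to the common part keeps 33.32 mm²; the running intersection lies inside the 29×18.5 cube at (-3.5, -0.5), so it is kept whole — area = 33.32 mm²; the cylinder at (14, 5.5) is not intersected at this z (z outside [6, 14.5]); Taking the first minus the rest: none of the subtracted shapes is present at this height, so that combined region is unchanged — area = 33.32 mm². At z = 5.4: the cube (footprint 28×15.5) is included at this height (area 434.00 mm²); the sphere at (14, 3): section is a regular 6-gon, circumradius = √(r²−h²) = √(7²−4.6²) = 5.276 (area = (6/2)·5.276²·sin(360°/6) = 72.33 mm²); the cube at (-3.5, -0.5) (footprint 29×18.5) is included at this height (area 536.50 mm²); After intersecting: the r=7 sphere at (14, 3) partially overlaps the 28×15.5 cube; clipping to the common part keeps 62.63 mm²; the running intersection lies inside the 29×18.5 cube at (-3.5, -0.5), so it is kept whole — area = 62.63 mm²; the cylinder at (14, 5.5) is absent (z outside [6, 14.5]); Subtracting the remaining from the first: none of the subtracted shapes is present at this height, so the result so far is unchanged — area = 62.63 mm². Checking containment: at z = 5.4 the cross-section extends beyond the z = 4 cross-section by about 29.30 mm².

part overhangs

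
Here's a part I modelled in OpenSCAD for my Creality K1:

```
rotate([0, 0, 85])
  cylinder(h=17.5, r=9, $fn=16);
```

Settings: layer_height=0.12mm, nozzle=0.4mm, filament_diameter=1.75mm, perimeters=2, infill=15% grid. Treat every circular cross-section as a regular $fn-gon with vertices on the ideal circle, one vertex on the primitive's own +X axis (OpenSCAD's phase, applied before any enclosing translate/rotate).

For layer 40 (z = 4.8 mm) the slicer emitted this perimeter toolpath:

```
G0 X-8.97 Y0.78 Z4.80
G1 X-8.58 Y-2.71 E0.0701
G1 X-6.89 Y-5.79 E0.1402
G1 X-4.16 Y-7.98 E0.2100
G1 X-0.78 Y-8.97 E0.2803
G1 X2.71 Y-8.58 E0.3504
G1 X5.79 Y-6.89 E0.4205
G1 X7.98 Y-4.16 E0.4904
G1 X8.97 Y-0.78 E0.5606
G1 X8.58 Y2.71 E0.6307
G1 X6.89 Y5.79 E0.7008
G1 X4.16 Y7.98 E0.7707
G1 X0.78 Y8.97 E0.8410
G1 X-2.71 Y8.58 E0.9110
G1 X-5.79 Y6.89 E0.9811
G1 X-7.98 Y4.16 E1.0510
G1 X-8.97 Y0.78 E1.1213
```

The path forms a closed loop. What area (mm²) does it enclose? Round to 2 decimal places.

Apply the shoelace formula to the sequence of (X, Y) vertices; enclosed area = 247.99 mm².

247.99 mm²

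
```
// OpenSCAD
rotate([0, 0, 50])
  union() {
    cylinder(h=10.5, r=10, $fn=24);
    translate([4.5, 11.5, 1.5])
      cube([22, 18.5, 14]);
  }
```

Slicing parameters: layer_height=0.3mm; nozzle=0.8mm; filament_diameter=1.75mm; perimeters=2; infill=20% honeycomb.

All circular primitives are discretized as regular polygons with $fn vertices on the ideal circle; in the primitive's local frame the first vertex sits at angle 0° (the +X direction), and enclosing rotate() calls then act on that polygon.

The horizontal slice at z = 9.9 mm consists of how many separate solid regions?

At z = 9.9 mm: the r=10 cylinder gives a regular 24-gon of circumradius 10 (constant along its height); the cube at (4.5, 11.5) is present — its section is the full 22×18.5 rectangle; Merging all regions: the 2 present regions are separate (no shared area or edge), so areas and boundary lengths simply add and each stays a separate island — 2 connected regions; (whole slice rotated 50° about Z — lengths, areas and connectivity unchanged). The result has 2 disconnected regions.

2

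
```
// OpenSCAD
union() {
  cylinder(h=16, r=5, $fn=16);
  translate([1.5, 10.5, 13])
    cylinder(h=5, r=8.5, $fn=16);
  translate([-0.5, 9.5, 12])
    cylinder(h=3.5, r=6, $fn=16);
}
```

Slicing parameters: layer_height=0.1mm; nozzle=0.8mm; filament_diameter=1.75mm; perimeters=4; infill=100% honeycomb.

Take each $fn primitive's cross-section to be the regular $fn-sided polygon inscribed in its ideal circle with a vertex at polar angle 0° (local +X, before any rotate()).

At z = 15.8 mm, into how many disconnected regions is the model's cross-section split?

At z = 15.8 mm: the r=5 cylinder gives a regular 16-gon of circumradius 5 (constant along its height); the r=8.5 cylinder at (1.5, 10.5) gives a regular 16-gon of circumradius 8.5 (constant along its height); the cylinder at (-0.5, 9.5) is not intersected at this z (z outside [12, 15.5]); Combining (union): the regions partially overlap (shared area 14.22 mm²), so overlapping operands fuse into one piece — 1 connected region. The result has 1 disconnected region.

1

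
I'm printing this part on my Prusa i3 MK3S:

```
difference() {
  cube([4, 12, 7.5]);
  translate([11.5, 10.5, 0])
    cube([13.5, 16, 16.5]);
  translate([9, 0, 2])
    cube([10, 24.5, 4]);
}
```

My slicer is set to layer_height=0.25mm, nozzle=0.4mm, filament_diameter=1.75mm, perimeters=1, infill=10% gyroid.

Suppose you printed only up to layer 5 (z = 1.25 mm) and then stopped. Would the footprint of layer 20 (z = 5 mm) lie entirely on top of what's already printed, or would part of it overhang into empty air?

entirely on top

Compare the two slices. At z = 1.25: the cube (footprint 4×12) is included at this height (area 48.00 mm²); the 13.5×16 cube at (11.5, 10.5) contributes its full rectangle (area 216.00 mm²); the cube at (9, 0) does not reach this height (z outside [2, 6]); After the difference (first − rest): starting from the 4×12 cube (48.00 mm²), the 13.5×16 cube at (11.5, 10.5) misses the remaining region (no effect) — area = 48.00 mm². At z = 5: the cube (footprint 4×12) is included at this height (area 48.00 mm²); the cube at (11.5, 10.5) (footprint 13.5×16) is included at this height (area 216.00 mm²); the 10×24.5 cube at (9, 0) contributes its full rectangle (area 245.00 mm²); After the difference (first − rest): starting from the 4×12 cube (48.00 mm²), the 13.5×16 cube at (11.5, 10.5) misses the remaining region (no effect); the 10×24.5 cube at (9, 0) misses the remaining region (no effect) — area = 48.00 mm². Checking containment: the cross-section at z = 5 is a subset of the cross-section at z = 1.25.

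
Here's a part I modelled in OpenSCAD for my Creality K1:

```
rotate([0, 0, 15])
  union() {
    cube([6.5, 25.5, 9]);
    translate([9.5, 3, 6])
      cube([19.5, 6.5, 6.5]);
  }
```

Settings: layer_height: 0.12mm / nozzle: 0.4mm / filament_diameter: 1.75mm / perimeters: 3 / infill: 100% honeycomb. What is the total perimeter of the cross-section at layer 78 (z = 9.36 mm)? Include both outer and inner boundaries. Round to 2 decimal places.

52.00 mm

At z = 9.36 mm: the cube is absent (z outside [0, 9]); the cube at (9.5, 3) (footprint 19.5×6.5) is included at this height (perimeter 52.00 mm); Combining (union): only the 19.5×6.5 cube at (9.5, 3) is present, so the union is just that shape — boundary = 52.00 mm; (rotated 15° about Z; rotation is an isometry so areas/perimeters/island counts are preserved). Overall, the cross-section is a single solid region. Total boundary length (outer) = 52.00 mm.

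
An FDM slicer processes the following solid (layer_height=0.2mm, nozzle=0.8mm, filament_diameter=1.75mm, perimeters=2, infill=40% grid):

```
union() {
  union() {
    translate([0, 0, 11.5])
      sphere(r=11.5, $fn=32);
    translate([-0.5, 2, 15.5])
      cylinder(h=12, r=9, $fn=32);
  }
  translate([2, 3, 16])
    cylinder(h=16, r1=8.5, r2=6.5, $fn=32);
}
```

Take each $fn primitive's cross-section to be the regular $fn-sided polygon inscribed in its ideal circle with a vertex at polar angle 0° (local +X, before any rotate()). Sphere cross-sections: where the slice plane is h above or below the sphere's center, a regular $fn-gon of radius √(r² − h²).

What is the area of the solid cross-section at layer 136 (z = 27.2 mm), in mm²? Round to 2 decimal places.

At z = 27.2 mm: the sphere does not reach this height (|z−center|=15.700 > r=11.5); the r=9 cylinder at (-0.5, 2) gives a regular 32-gon of circumradius 9 (constant along its height) (area = (32/2)·9.000²·sin(360°/32) = 252.84 mm²); Taking the union: only the r=9 cylinder at (-0.5, 2) is present, so the union is just that shape — area = 252.84 mm²; the cone at (2, 3): at t=0.700 of its height the radius interpolates to r₁+(r₂−r₁)t = 7.100, giving a regular 32-gon of that circumradius (area = (32/2)·7.100²·sin(360°/32) = 157.35 mm²); Taking the union: the regions partially overlap — summed areas 410.19 mm² minus the doubly-counted overlap 150.75 mm² gives 259.44 mm² — area = 259.44 mm². Overall, the cross-section is a single solid region. Net area = 259.44 mm².

259.44 mm²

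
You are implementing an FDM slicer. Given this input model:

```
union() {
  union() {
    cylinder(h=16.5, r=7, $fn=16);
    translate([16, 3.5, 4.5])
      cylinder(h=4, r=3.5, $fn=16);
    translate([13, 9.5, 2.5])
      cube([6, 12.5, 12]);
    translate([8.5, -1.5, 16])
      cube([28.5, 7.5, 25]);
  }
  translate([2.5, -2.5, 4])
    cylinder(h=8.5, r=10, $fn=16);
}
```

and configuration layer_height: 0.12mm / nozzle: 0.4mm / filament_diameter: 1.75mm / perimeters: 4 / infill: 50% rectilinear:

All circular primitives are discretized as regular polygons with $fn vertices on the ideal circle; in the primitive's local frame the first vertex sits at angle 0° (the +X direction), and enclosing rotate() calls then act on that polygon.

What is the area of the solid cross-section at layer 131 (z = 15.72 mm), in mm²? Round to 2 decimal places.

At z = 15.72 mm: the r=7 cylinder contributes a regular 16-gon of circumradius 7 (area = (16/2)·7.000²·sin(360°/16) = 150.01 mm²); the cylinder at (16, 3.5) does not reach this height (z outside [4.5, 8.5]); the cube at (13, 9.5) is absent (z outside [2.5, 14.5]); the cube at (8.5, -1.5) is not intersected at this z (z outside [16, 41]); Merging all regions: only the r=7 cylinder is present, so the union is just that shape — area = 150.01 mm²; the cylinder at (2.5, -2.5) is not intersected at this z (z outside [4, 12.5]); Taking the union: only that combined region is present, so the union is just that shape — area = 150.01 mm². Overall, the cross-section is a single solid region. Net area = 150.01 mm².

150.01 mm²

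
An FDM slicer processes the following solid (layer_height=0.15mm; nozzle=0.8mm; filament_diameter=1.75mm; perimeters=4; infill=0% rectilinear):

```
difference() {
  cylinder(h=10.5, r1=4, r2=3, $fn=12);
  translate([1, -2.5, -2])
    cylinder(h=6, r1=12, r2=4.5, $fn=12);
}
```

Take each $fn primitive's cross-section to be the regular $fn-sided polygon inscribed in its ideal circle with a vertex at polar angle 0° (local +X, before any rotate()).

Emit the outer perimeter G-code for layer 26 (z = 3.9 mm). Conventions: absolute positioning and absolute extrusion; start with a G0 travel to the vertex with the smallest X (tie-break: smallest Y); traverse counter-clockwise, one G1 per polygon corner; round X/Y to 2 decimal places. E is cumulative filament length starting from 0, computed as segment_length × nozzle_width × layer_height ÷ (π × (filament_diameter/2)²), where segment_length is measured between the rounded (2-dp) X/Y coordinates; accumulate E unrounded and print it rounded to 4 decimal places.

G0 X-3.63 Y0.00 Z3.90
G1 X-3.29 Y-1.26 E0.0651
G1 X-3.01 Y-0.19 E0.1203
G1 X-1.31 Y1.51 E0.2402
G1 X1.00 Y2.12 E0.3594
G1 X3.22 Y1.53 E0.4740
G1 X3.14 Y1.81 E0.4886
G1 X1.81 Y3.14 E0.5824
G1 X0.00 Y3.63 E0.6760
G1 X-1.81 Y3.14 E0.7695
G1 X-3.14 Y1.81 E0.8633
G1 X-3.63 Y0.00 E0.9569

At z = 3.9 mm: the cone: at t=0.371 of its height the radius interpolates to r₁+(r₂−r₁)t = 3.629, giving a regular 12-gon of that circumradius; the cone at (1, -2.5) contributes a regular 12-gon of circumradius 4.625 (interpolated between r1=12 and r2=4.5 at t=0.983); After the difference (first − rest): starting from the cone, the cone at (1, -2.5) partially overlaps it — only the 29.01 mm² overlap (of its 64.17 mm²) is removed, clipping the outline — 1 connected region. The outline is a single polygon with 11 vertices. Extrusion per mm of travel: 0.8 × 0.15 / (π × 0.875²) = 0.049890. Accumulating E over each segment gives final E = 0.9569.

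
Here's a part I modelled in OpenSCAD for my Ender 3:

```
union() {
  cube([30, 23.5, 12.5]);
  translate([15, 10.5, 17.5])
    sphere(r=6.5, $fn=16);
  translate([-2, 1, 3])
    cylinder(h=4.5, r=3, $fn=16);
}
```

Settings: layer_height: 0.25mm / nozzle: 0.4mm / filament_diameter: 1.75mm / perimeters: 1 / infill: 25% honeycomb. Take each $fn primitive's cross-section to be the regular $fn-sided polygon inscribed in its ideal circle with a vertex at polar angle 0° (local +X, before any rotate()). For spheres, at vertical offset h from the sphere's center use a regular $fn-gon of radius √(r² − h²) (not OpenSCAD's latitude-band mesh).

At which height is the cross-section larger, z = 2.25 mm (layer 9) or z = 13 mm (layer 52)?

layer 9 (z = 2.25 mm)

Layer 9 (z = 2.25): the 30×23.5 cube contributes its full rectangle (area 705.00 mm²); the sphere at (15, 10.5) does not reach this height (|z−center|=15.250 > r=6.5); the cylinder at (-2, 1) is not intersected at this z (z outside [3, 7.5]); Taking the union: only the 30×23.5 cube is present, so the union is just that shape — area = 705.00 mm². So its area = 705.00 mm². Layer 52 (z = 13): the cube does not reach this height (z outside [0, 12.5]); the r=6.5 sphere at (15, 10.5) contributes a regular 16-gon of circumradius √(6.5²−4.5²) = 4.690 (area = (16/2)·4.690²·sin(360°/16) = 67.35 mm²); the cylinder at (-2, 1) does not reach this height (z outside [3, 7.5]); Merging all regions: only the r=6.5 sphere at (15, 10.5) is present, so the union is just that shape — area = 67.35 mm². So its area = 67.35 mm². Layer 9 is larger (705.00 vs 67.35 mm²).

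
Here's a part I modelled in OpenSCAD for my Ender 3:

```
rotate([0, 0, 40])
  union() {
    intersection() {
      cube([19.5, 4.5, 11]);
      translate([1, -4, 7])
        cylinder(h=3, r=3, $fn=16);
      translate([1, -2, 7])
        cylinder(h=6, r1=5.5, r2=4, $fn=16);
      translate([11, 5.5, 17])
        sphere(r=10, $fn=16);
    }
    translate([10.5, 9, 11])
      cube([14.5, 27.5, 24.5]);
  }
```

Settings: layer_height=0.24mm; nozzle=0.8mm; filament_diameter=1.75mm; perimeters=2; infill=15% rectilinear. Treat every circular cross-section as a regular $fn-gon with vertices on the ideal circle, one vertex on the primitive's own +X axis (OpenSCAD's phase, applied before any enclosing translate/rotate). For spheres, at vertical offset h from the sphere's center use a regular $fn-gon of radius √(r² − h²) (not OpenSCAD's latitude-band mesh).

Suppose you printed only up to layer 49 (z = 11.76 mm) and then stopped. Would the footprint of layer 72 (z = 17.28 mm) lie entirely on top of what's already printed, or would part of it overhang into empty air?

entirely on top

Compare the two slices. At z = 11.76: the cube is not intersected at this z (z outside [0, 11]); the cylinder at (1, -4) does not reach this height (z outside [7, 10]); the cone at (1, -2): at t=0.793 of its height the radius interpolates to r₁+(r₂−r₁)t = 4.310, giving a regular 16-gon of that circumradius (area = (16/2)·4.310²·sin(360°/16) = 56.87 mm²); the sphere at (11, 5.5): section is a regular 16-gon, circumradius = √(r²−h²) = √(10²−5.24²) = 8.517 (area = (16/2)·8.517²·sin(360°/16) = 222.09 mm²); After intersecting: at least one operand is absent at this height, so nothing remains; the 14.5×27.5 cube at (10.5, 9) contributes its full rectangle (area 398.75 mm²); Combining (union): only the 14.5×27.5 cube at (10.5, 9) is present, so the union is just that shape — area = 398.75 mm²; (whole slice rotated 40° about Z — lengths, areas and connectivity unchanged). At z = 17.28: the cube is not intersected at this z (z outside [0, 11]); the cylinder at (1, -4) is absent (z outside [7, 10]); the cone at (1, -2) is not intersected at this z (z outside [7, 13]); the r=10 sphere at (11, 5.5) slices to a regular 16-gon of circumradius 9.996 (√(r²−h²) with h=0.28 from center) (area = (16/2)·9.996²·sin(360°/16) = 305.91 mm²); After intersecting: at least one operand is absent at this height, so nothing remains; the cube at (10.5, 9) is present — its section is the full 14.5×27.5 rectangle (area 398.75 mm²); Combining (union): only the 14.5×27.5 cube at (10.5, 9) is present, so the union is just that shape — area = 398.75 mm²; (whole slice rotated 40° about Z — lengths, areas and connectivity unchanged). Checking containment: the cross-section at z = 17.28 is a subset of the cross-section at z = 11.76.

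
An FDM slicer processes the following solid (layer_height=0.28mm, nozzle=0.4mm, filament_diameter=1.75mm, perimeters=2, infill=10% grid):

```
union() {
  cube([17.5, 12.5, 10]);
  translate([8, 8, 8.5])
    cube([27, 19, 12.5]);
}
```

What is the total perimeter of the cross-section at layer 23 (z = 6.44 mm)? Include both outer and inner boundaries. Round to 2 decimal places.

At z = 6.44 mm: the cube is present — its section is the full 17.5×12.5 rectangle (perimeter 60.00 mm); the cube at (8, 8) does not reach this height (z outside [8.5, 21]); Taking the union: only the 17.5×12.5 cube is present, so the union is just that shape — boundary = 60.00 mm. Overall, the cross-section is a single solid region. Total boundary length (outer) = 60.00 mm.

60.00 mm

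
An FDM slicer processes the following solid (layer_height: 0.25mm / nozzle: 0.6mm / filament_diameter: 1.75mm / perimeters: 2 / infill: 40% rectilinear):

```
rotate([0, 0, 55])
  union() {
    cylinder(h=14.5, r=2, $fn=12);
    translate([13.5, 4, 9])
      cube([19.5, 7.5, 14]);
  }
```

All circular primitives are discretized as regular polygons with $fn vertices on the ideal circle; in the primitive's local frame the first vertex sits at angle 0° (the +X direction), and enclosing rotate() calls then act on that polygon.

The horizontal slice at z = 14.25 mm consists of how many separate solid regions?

2

At z = 14.25 mm: the r=2 cylinder contributes a regular 12-gon of circumradius 2; the cube at (13.5, 4) (footprint 19.5×7.5) is included at this height; Merging all regions: the 2 present regions are separate (no shared area or edge), so areas and boundary lengths simply add and each stays a separate island — 2 connected regions; (rotated 55° about Z; rotation is an isometry so areas/perimeters/island counts are preserved). The result has 2 disconnected regions.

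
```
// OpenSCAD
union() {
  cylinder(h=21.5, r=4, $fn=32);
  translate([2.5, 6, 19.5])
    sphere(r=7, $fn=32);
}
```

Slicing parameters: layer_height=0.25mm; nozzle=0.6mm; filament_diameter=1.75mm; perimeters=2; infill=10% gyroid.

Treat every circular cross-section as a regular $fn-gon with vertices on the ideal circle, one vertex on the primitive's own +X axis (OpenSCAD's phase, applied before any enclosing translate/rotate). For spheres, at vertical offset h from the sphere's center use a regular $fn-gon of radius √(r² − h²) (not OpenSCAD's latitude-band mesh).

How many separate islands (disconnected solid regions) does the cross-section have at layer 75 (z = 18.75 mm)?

At z = 18.75 mm: the cylinder: section is a regular 32-gon, circumradius r=4; the r=7 sphere at (2.5, 6) slices to a regular 32-gon of circumradius 6.960 (√(r²−h²) with h=0.75 from center); Taking the union: the regions partially overlap (shared area 25.29 mm²), so overlapping operands fuse into one piece — 1 connected region. Overall, the cross-section is a single solid region. Island count = 1.

1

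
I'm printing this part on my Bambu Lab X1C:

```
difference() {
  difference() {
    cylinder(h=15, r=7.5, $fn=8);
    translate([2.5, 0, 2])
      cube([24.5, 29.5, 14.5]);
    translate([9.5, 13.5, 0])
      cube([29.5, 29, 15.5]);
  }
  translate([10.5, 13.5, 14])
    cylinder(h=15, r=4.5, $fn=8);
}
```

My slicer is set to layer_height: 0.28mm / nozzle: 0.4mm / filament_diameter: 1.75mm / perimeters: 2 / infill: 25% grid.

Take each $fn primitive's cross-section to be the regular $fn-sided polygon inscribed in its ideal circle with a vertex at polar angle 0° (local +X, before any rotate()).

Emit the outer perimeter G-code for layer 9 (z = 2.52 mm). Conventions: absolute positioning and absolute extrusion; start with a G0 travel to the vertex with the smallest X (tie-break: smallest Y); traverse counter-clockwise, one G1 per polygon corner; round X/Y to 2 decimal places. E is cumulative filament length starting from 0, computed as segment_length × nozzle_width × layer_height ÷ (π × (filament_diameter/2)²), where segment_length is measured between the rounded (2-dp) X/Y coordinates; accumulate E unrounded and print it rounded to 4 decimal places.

At z = 2.52 mm: the r=7.5 cylinder contributes a regular 8-gon of circumradius 7.5; the cube at (2.5, 0) (footprint 24.5×29.5) is included at this height; the cube at (9.5, 13.5) (footprint 29.5×29) is included at this height; Subtracting the remaining from the first: starting from the r=7.5 cylinder, the 24.5×29.5 cube at (2.5, 0) partially overlaps it — only the 22.32 mm² overlap (of its 722.75 mm²) is removed, clipping the outline; the 29.5×29 cube at (9.5, 13.5) misses the remaining region (no effect) — 1 connected region; the cylinder at (10.5, 13.5) is not intersected at this z (z outside [14, 29]); Taking the first minus the rest: none of the subtracted shapes is present at this height, so the result so far is unchanged — 1 connected region. The outline is a single polygon with 9 vertices. Extrusion per mm of travel: 0.4 × 0.28 / (π × 0.875²) = 0.046564. Accumulating E over each segment gives final E = 2.2629.

G0 X-7.50 Y0.00 Z2.52
G1 X-5.30 Y-5.30 E0.2672
G1 X0.00 Y-7.50 E0.5344
G1 X5.30 Y-5.30 E0.8016
G1 X7.50 Y0.00 E1.0688
G1 X2.50 Y0.00 E1.3016
G1 X2.50 Y6.46 E1.6025
G1 X0.00 Y7.50 E1.7285
G1 X-5.30 Y5.30 E1.9957
G1 X-7.50 Y0.00 E2.2629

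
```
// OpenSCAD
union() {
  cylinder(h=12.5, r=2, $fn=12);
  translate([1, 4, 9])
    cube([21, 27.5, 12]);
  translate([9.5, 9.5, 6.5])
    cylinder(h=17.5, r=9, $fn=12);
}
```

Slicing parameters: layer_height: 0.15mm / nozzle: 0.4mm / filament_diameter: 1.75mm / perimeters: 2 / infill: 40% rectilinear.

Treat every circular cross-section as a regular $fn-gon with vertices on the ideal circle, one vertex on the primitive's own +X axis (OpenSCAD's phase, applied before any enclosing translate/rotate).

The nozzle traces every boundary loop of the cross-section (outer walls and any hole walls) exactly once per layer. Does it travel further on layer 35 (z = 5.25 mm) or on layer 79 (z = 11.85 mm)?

layer 79 (z = 11.85 mm)

Layer 35 (z = 5.25): the cylinder: section is a regular 12-gon, circumradius r=2 (perimeter = 2·12·2.000·sin(180°/12) = 12.42 mm); the cube at (1, 4) does not reach this height (z outside [9, 21]); the cylinder at (9.5, 9.5) is absent (z outside [6.5, 24]); Merging all regions: only the r=2 cylinder is present, so the union is just that shape — boundary = 12.42 mm. So its perimeter = 12.42 mm. Layer 79 (z = 11.85): the cylinder: section is a regular 12-gon, circumradius r=2 (perimeter = 2·12·2.000·sin(180°/12) = 12.42 mm); the cube at (1, 4) is present — its section is the full 21×27.5 rectangle (perimeter 97.00 mm); the r=9 cylinder at (9.5, 9.5) contributes a regular 12-gon of circumradius 9 (perimeter = 2·12·9.000·sin(180°/12) = 55.90 mm); Taking the union: the regions partially overlap (shared area 210.73 mm²), so the edge portions inside another operand are dropped and the merged outline is re-measured after clipping — boundary = 111.77 mm. So its perimeter = 111.77 mm. Layer 79 is larger (111.77 vs 12.42 mm).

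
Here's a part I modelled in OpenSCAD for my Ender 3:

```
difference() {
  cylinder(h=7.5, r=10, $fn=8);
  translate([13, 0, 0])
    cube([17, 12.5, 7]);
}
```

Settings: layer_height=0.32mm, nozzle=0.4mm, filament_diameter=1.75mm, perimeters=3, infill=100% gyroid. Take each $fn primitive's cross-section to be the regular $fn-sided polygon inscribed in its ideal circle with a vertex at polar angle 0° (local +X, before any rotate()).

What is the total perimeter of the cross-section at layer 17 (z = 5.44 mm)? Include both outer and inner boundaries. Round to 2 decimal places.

61.23 mm

At z = 5.44 mm: the r=10 cylinder contributes a regular 8-gon of circumradius 10 (perimeter = 2·8·10.000·sin(180°/8) = 61.23 mm); the cube at (13, 0) (footprint 17×12.5) is included at this height (perimeter 59.00 mm); After the difference (first − rest): starting from the r=10 cylinder, the 17×12.5 cube at (13, 0) misses the remaining region (no effect) — boundary = 61.23 mm. Overall, the cross-section is a single solid region. Total boundary length (outer) = 61.23 mm.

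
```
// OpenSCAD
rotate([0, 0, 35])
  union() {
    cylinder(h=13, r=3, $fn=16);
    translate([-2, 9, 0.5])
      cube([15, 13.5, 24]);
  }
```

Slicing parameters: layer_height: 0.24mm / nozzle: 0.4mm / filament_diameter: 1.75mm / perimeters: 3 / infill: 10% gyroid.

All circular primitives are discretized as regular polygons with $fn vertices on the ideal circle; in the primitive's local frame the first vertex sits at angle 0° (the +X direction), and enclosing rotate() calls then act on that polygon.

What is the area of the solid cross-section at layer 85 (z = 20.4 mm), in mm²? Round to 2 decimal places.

202.50 mm²

At z = 20.4 mm: the cylinder does not reach this height (z outside [0, 13]); the cube at (-2, 9) (footprint 15×13.5) is included at this height (area 202.50 mm²); Combining (union): only the 15×13.5 cube at (-2, 9) is present, so the union is just that shape — area = 202.50 mm²; (whole slice rotated 35° about Z — lengths, areas and connectivity unchanged). Overall, the cross-section is a single solid region. Net area = 202.50 mm².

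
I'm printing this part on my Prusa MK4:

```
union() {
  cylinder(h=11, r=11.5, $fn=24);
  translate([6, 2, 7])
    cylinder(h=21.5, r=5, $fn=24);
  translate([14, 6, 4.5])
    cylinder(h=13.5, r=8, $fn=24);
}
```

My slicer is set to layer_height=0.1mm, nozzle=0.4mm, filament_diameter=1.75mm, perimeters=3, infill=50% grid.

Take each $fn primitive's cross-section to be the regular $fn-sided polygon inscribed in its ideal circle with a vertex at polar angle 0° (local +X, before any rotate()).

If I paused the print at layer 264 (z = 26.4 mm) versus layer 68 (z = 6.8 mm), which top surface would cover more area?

layer 68 (z = 6.8 mm)

Layer 264 (z = 26.4): the cylinder does not reach this height (z outside [0, 11]); the cylinder at (6, 2): section is a regular 24-gon, circumradius r=5 (area = (24/2)·5.000²·sin(360°/24) = 77.65 mm²); the cylinder at (14, 6) is absent (z outside [4.5, 18]); Combining (union): only the r=5 cylinder at (6, 2) is present, so the union is just that shape — area = 77.65 mm². So its area = 77.65 mm². Layer 68 (z = 6.8): the cylinder: section is a regular 24-gon, circumradius r=11.5 (area = (24/2)·11.500²·sin(360°/24) = 410.75 mm²); the cylinder at (6, 2) does not reach this height (z outside [7, 28.5]); the r=8 cylinder at (14, 6) contributes a regular 24-gon of circumradius 8 (area = (24/2)·8.000²·sin(360°/24) = 198.77 mm²); Taking the union: the regions partially overlap — summed areas 609.52 mm² minus the doubly-counted overlap 33.28 mm² gives 576.24 mm² — area = 576.24 mm². So its area = 576.24 mm². Layer 68 is larger (576.24 vs 77.65 mm²).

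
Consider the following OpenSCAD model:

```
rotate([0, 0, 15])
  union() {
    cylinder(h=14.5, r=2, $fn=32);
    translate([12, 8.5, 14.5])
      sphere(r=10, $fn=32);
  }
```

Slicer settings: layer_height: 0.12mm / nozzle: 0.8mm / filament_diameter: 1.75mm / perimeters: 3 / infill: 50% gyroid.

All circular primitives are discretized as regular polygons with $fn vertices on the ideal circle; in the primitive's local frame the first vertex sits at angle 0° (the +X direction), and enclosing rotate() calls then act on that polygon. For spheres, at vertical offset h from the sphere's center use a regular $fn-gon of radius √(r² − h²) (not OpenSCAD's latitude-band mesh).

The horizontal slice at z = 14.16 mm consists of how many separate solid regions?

2

At z = 14.16 mm: the r=2 cylinder contributes a regular 32-gon of circumradius 2; the r=10 sphere at (12, 8.5) contributes a regular 32-gon of circumradius √(10²−0.34²) = 9.994; Combining (union): the 2 present regions are separate (no shared area or edge), so areas and boundary lengths simply add and each stays a separate island — 2 connected regions; (whole slice rotated 15° about Z — lengths, areas and connectivity unchanged). The result has 2 disconnected regions.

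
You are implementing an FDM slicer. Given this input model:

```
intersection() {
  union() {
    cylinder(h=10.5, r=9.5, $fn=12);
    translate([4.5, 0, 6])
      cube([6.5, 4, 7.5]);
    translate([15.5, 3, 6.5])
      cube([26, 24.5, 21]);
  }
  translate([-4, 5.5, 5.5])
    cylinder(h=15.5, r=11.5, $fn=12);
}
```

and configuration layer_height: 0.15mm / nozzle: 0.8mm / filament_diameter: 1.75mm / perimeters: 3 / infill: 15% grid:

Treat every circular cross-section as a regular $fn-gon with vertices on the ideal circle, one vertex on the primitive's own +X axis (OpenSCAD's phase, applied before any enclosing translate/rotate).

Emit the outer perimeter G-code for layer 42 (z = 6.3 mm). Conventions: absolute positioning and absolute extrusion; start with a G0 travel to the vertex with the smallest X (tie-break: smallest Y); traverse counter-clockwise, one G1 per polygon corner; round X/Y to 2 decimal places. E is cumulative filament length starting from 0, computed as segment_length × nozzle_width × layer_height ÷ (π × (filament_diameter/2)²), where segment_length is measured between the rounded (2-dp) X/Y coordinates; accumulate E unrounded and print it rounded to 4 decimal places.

G0 X-9.50 Y0.00 Z6.30
G1 X-8.23 Y-4.75 E0.2453
G1 X-8.07 Y-4.91 E0.2566
G1 X-4.00 Y-6.00 E0.4668
G1 X1.75 Y-4.46 E0.7638
G1 X5.96 Y-0.25 E1.0608
G1 X7.50 Y5.48 E1.3568
G1 X4.75 Y8.23 E1.5509
G1 X0.00 Y9.50 E1.7962
G1 X-4.75 Y8.23 E2.0415
G1 X-8.23 Y4.75 E2.2870
G1 X-9.50 Y0.00 E2.5323

At z = 6.3 mm: the r=9.5 cylinder gives a regular 12-gon of circumradius 9.5 (constant along its height); the cube at (4.5, 0) is present — its section is the full 6.5×4 rectangle; the cube at (15.5, 3) is absent (z outside [6.5, 27.5]); Combining (union): the regions partially overlap (shared area 17.86 mm²), so overlapping operands fuse into one piece — 1 connected region; the r=11.5 cylinder at (-4, 5.5) gives a regular 12-gon of circumradius 11.5 (constant along its height); After intersecting: the r=11.5 cylinder at (-4, 5.5) partially overlaps that combined region; clipping to the common part keeps 190.55 mm² — 1 connected region. The outline is a single polygon with 11 vertices. Extrusion per mm of travel: 0.8 × 0.15 / (π × 0.875²) = 0.049890. Accumulating E over each segment gives final E = 2.5323.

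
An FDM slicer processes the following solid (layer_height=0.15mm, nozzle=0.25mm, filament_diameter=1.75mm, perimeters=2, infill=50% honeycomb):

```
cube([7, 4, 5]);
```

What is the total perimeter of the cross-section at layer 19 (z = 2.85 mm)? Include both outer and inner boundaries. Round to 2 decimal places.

At z = 2.85 mm: the cube is present — its section is the full 7×4 rectangle (perimeter 22.00 mm). Overall, the cross-section is a single solid region. Total boundary length (outer) = 22.00 mm.

22.00 mm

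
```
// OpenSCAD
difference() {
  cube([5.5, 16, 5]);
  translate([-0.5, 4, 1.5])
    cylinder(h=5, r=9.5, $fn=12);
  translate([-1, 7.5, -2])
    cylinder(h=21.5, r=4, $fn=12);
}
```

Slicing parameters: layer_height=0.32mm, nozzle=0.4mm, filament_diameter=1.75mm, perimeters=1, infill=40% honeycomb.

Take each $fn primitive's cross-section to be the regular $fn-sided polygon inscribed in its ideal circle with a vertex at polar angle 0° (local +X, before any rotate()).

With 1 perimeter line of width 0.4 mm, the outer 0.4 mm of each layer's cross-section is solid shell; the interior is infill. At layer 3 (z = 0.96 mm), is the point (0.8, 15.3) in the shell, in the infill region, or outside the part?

At z = 0.96 mm: the 5.5×16 cube contributes its full rectangle; the cylinder at (-0.5, 4) is absent (z outside [1.5, 6.5]); the r=4 cylinder at (-1, 7.5) contributes a regular 12-gon of circumradius 4; After the difference (first − rest): starting from the 5.5×16 cube, the r=4 cylinder at (-1, 7.5) partially overlaps it — only the 16.27 mm² overlap (of its 48.00 mm²) is removed, clipping the outline — 1 connected region. Overall, the cross-section is a single solid region. The nearest boundary edge runs (0.00, 16.00)→(5.50, 16.00); distance from the point to it = 0.70 mm. The point is inside the cross-section and 0.70 mm from the nearest boundary — more than the 0.4 mm shell width (1 × 0.4), so it's in the infill interior.

infill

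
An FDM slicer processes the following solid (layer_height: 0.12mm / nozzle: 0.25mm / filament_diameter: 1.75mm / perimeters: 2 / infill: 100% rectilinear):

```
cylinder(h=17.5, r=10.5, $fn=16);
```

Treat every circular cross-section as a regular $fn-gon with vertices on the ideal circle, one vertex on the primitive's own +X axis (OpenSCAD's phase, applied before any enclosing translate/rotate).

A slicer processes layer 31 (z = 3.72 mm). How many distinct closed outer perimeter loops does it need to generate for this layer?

1

At z = 3.72 mm: the r=10.5 cylinder contributes a regular 16-gon of circumradius 10.5. The result has 1 disconnected region.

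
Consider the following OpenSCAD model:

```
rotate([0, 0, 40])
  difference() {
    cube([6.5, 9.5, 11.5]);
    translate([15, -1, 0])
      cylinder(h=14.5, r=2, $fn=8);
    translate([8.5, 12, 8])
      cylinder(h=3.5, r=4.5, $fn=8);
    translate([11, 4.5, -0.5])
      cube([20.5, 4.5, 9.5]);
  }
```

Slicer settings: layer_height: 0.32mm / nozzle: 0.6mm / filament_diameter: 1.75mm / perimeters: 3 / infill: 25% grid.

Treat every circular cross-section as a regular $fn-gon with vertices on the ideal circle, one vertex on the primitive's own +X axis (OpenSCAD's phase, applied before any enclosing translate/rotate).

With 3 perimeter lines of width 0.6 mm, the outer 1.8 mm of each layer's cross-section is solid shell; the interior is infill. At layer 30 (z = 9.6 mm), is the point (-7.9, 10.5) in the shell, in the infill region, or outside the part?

outside

At z = 9.6 mm: the cube (footprint 6.5×9.5) is included at this height; the cylinder at (15, -1): section is a regular 8-gon, circumradius r=2; the r=4.5 cylinder at (8.5, 12) contributes a regular 8-gon of circumradius 4.5; the cube at (11, 4.5) does not reach this height (z outside [-0.5, 9]); Subtracting the remaining from the first: starting from the 6.5×9.5 cube, the r=2 cylinder at (15, -1) misses the remaining region (no effect); the r=4.5 cylinder at (8.5, 12) partially overlaps it — only the 1.19 mm² overlap (of its 57.28 mm²) is removed, clipping the outline — 1 connected region; (rotated 40° about Z; rotation is an isometry so areas/perimeters/island counts are preserved). Overall, the cross-section is a single solid region. Undo the 40° rotation: the query point maps to (0.698, 13.121) in the un-rotated model frame. The nearest boundary edge runs (0.00, 9.50)→(5.04, 9.50); distance from the point to it = 3.62 mm. The point is not inside any of the regions above, so it lies outside the cross-section (3.62 mm from the nearest boundary).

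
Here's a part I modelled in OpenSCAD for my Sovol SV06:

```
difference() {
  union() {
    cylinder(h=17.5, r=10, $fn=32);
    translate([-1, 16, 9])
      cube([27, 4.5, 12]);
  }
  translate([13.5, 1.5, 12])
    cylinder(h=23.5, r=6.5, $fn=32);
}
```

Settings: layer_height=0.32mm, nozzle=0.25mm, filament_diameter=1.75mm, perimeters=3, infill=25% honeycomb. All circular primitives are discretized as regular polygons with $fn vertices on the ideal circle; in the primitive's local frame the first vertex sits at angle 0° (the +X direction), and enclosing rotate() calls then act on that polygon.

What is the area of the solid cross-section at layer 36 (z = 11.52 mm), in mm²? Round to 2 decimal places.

433.64 mm²

At z = 11.52 mm: the cylinder: section is a regular 32-gon, circumradius r=10 (area = (32/2)·10.000²·sin(360°/32) = 312.14 mm²); the cube at (-1, 16) (footprint 27×4.5) is included at this height (area 121.50 mm²); Combining (union): the 2 present regions are separate (no shared area or edge), so areas and boundary lengths simply add and each stays a separate island — area = 433.64 mm²; the cylinder at (13.5, 1.5) does not reach this height (z outside [12, 35.5]); After the difference (first − rest): none of the subtracted shapes is present at this height, so the result so far is unchanged — area = 433.64 mm². Overall, the cross-section has 2 separate islands. Net area = 433.64 mm².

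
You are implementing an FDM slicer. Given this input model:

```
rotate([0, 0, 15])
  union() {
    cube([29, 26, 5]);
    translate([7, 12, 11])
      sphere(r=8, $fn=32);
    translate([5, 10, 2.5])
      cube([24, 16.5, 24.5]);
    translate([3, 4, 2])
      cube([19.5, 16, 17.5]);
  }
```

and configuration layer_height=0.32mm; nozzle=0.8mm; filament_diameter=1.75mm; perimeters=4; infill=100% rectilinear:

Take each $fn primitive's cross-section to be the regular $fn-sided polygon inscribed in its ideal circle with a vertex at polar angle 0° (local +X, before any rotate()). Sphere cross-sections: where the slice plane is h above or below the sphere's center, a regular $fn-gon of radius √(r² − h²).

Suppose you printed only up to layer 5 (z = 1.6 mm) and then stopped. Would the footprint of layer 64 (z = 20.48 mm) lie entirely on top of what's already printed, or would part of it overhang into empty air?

Compare the two slices. At z = 1.6: the cube (footprint 29×26) is included at this height (area 754.00 mm²); the sphere at (7, 12) is not intersected at this z (|z−center|=9.400 > r=8); the cube at (5, 10) is absent (z outside [2.5, 27]); the cube at (3, 4) is not intersected at this z (z outside [2, 19.5]); Taking the union: only the 29×26 cube is present, so the union is just that shape — area = 754.00 mm²; (rotated 15° about Z; rotation is an isometry so areas/perimeters/island counts are preserved). At z = 20.48: the cube does not reach this height (z outside [0, 5]); the sphere at (7, 12) does not reach this height (|z−center|=9.480 > r=8); the cube at (5, 10) (footprint 24×16.5) is included at this height (area 396.00 mm²); the cube at (3, 4) is not intersected at this z (z outside [2, 19.5]); Combining (union): only the 24×16.5 cube at (5, 10) is present, so the union is just that shape — area = 396.00 mm²; (whole slice rotated 15° about Z — lengths, areas and connectivity unchanged). Checking containment: at z = 20.48 the cross-section extends beyond the z = 1.6 cross-section by about 12.00 mm².

part overhangs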